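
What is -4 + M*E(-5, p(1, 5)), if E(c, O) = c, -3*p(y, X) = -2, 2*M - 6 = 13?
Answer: -103/2 ≈ -51.500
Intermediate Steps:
M = 19/2 (M = 3 + (½)*13 = 3 + 13/2 = 19/2 ≈ 9.5000)
p(y, X) = ⅔ (p(y, X) = -⅓*(-2) = ⅔)
-4 + M*E(-5, p(1, 5)) = -4 + (19/2)*(-5) = -4 - 95/2 = -103/2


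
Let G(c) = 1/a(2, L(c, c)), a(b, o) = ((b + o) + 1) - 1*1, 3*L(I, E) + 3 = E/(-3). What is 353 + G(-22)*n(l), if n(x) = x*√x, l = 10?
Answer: 353 + 90*√10/31 ≈ 362.18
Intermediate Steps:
n(x) = x^(3/2)
L(I, E) = -1 - E/9 (L(I, E) = -1 + (E/(-3))/3 = -1 + (E*(-⅓))/3 = -1 + (-E/3)/3 = -1 - E/9)
a(b, o) = b + o (a(b, o) = (1 + b + o) - 1 = b + o)
G(c) = 1/(1 - c/9) (G(c) = 1/(2 + (-1 - c/9)) = 1/(1 - c/9))
353 + G(-22)*n(l) = 353 + (-9/(-9 - 22))*10^(3/2) = 353 + (-9/(-31))*(10*√10) = 353 + (-9*(-1/31))*(10*√10) = 353 + 9*(10*√10)/31 = 353 + 90*√10/31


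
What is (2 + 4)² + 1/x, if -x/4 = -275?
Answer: 39601/1100 ≈ 36.001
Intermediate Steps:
x = 1100 (x = -4*(-275) = 1100)
(2 + 4)² + 1/x = (2 + 4)² + 1/1100 = 6² + 1/1100 = 36 + 1/1100 = 39601/1100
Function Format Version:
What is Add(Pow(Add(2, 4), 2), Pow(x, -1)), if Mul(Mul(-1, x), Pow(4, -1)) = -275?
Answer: Rational(39601, 1100) ≈ 36.001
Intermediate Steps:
x = 1100 (x = Mul(-4, -275) = 1100)
Add(Pow(Add(2, 4), 2), Pow(x, -1)) = Add(Pow(Add(2, 4), 2), Pow(1100, -1)) = Add(Pow(6, 2), Rational(1, 1100)) = Add(36, Rational(1, 1100)) = Rational(39601, 1100)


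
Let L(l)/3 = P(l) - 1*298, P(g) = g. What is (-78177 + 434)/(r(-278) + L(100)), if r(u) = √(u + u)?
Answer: 23089671/176696 + 77743*I*√139/176696 ≈ 130.67 + 5.1873*I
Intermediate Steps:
L(l) = -894 + 3*l (L(l) = 3*(l - 1*298) = 3*(l - 298) = 3*(-298 + l) = -894 + 3*l)
r(u) = √2*√u (r(u) = √(2*u) = √2*√u)
(-78177 + 434)/(r(-278) + L(100)) = (-78177 + 434)/(√2*√(-278) + (-894 + 3*100)) = -77743/(√2*(I*√278) + (-894 + 300)) = -77743/(2*I*√139 - 594) = -77743/(-594 + 2*I*√139)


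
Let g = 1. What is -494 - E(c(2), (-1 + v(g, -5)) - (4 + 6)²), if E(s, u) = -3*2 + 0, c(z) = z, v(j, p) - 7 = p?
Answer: -488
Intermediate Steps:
v(j, p) = 7 + p
E(s, u) = -6 (E(s, u) = -6 + 0 = -6)
-494 - E(c(2), (-1 + v(g, -5)) - (4 + 6)²) = -494 - 1*(-6) = -494 + 6 = -488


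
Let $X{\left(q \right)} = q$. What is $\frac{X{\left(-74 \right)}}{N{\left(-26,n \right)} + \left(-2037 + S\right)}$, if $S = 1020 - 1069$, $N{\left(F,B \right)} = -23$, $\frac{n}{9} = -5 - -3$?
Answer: $\frac{2}{57} \approx 0.035088$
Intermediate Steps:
$n = -18$ ($n = 9 \left(-5 - -3\right) = 9 \left(-5 + 3\right) = 9 \left(-2\right) = -18$)
$S = -49$ ($S = 1020 - 1069 = -49$)
$\frac{X{\left(-74 \right)}}{N{\left(-26,n \right)} + \left(-2037 + S\right)} = - \frac{74}{-23 - 2086} = - \frac{74}{-2109} = \left(-74\right) \left(- \frac{1}{2109}\right) = \frac{2}{57}$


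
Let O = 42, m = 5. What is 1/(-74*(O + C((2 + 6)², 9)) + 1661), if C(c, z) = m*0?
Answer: -1/1447 ≈ -0.00069109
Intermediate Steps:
C(c, z) = 0 (C(c, z) = 5*0 = 0)
1/(-74*(O + C((2 + 6)², 9)) + 1661) = 1/(-74*(42 + 0) + 1661) = 1/(-74*42 + 1661) = 1/(-3108 + 1661) = 1/(-1447) = -1/1447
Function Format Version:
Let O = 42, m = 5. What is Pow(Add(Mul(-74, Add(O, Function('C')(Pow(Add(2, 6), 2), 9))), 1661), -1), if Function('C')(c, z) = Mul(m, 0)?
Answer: Rational(-1, 1447) ≈ -0.00069109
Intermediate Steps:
Function('C')(c, z) = 0 (Function('C')(c, z) = Mul(5, 0) = 0)
Pow(Add(Mul(-74, Add(O, Function('C')(Pow(Add(2, 6), 2), 9))), 1661), -1) = Pow(Add(Mul(-74, Add(42, 0)), 1661), -1) = Pow(Add(Mul(-74, 42), 1661), -1) = Pow(Add(-3108, 1661), -1) = Pow(-1447, -1) = Rational(-1, 1447)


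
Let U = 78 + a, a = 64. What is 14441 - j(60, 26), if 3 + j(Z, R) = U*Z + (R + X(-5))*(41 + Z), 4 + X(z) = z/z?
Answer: 3601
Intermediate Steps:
X(z) = -3 (X(z) = -4 + z/z = -4 + 1 = -3)
U = 142 (U = 78 + 64 = 142)
j(Z, R) = -3 + 142*Z + (-3 + R)*(41 + Z) (j(Z, R) = -3 + (142*Z + (R - 3)*(41 + Z)) = -3 + (142*Z + (-3 + R)*(41 + Z)) = -3 + 142*Z + (-3 + R)*(41 + Z))
14441 - j(60, 26) = 14441 - (-126 + 41*26 + 139*60 + 26*60) = 14441 - (-126 + 1066 + 8340 + 1560) = 14441 - 1*10840 = 14441 - 10840 = 3601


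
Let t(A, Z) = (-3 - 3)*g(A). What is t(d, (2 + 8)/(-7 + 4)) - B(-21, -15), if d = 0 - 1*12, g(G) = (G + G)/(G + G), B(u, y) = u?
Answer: 15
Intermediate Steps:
g(G) = 1 (g(G) = (2*G)/((2*G)) = (2*G)*(1/(2*G)) = 1)
d = -12 (d = 0 - 12 = -12)
t(A, Z) = -6 (t(A, Z) = (-3 - 3)*1 = -6*1 = -6)
t(d, (2 + 8)/(-7 + 4)) - B(-21, -15) = -6 - 1*(-21) = -6 + 21 = 15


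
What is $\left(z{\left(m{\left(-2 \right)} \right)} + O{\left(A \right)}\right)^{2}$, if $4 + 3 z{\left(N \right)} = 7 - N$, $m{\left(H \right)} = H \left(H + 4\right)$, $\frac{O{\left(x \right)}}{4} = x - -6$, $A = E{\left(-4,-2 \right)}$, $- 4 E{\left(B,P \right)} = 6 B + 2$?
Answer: $\frac{21025}{9} \approx 2336.1$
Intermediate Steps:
$E{\left(B,P \right)} = - \frac{1}{2} - \frac{3 B}{2}$ ($E{\left(B,P \right)} = - \frac{6 B + 2}{4} = - \frac{2 + 6 B}{4} = - \frac{1}{2} - \frac{3 B}{2}$)
$A = \frac{11}{2}$ ($A = - \frac{1}{2} - -6 = - \frac{1}{2} + 6 = \frac{11}{2} \approx 5.5$)
$O{\left(x \right)} = 24 + 4 x$ ($O{\left(x \right)} = 4 \left(x - -6\right) = 4 \left(x + 6\right) = 4 \left(6 + x\right) = 24 + 4 x$)
$m{\left(H \right)} = H \left(4 + H\right)$
$z{\left(N \right)} = 1 - \frac{N}{3}$ ($z{\left(N \right)} = - \frac{4}{3} + \frac{7 - N}{3} = - \frac{4}{3} - \left(- \frac{7}{3} + \frac{N}{3}\right) = 1 - \frac{N}{3}$)
$\left(z{\left(m{\left(-2 \right)} \right)} + O{\left(A \right)}\right)^{2} = \left(\left(1 - \frac{\left(-2\right) \left(4 - 2\right)}{3}\right) + \left(24 + 4 \cdot \frac{11}{2}\right)\right)^{2} = \left(\left(1 - \frac{\left(-2\right) 2}{3}\right) + \left(24 + 22\right)\right)^{2} = \left(\left(1 - - \frac{4}{3}\right) + 46\right)^{2} = \left(\left(1 + \frac{4}{3}\right) + 46\right)^{2} = \left(\frac{7}{3} + 46\right)^{2} = \left(\frac{145}{3}\right)^{2} = \frac{21025}{9}$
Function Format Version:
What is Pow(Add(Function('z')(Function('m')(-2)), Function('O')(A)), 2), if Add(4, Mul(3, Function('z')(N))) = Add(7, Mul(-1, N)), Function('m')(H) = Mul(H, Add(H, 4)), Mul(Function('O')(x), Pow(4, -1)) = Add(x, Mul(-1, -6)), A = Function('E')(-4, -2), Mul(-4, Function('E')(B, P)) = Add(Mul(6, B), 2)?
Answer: Rational(21025, 9) ≈ 2336.1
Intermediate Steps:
Function('E')(B, P) = Add(Rational(-1, 2), Mul(Rational(-3, 2), B)) (Function('E')(B, P) = Mul(Rational(-1, 4), Add(Mul(6, B), 2)) = Mul(Rational(-1, 4), Add(2, Mul(6, B))) = Add(Rational(-1, 2), Mul(Rational(-3, 2), B)))
A = Rational(11, 2) (A = Add(Rational(-1, 2), Mul(Rational(-3, 2), -4)) = Add(Rational(-1, 2), 6) = Rational(11, 2) ≈ 5.5000)
Function('O')(x) = Add(24, Mul(4, x)) (Function('O')(x) = Mul(4, Add(x, Mul(-1, -6))) = Mul(4, Add(x, 6)) = Mul(4, Add(6, x)) = Add(24, Mul(4, x)))
Function('m')(H) = Mul(H, Add(4, H))
Function('z')(N) = Add(1, Mul(Rational(-1, 3), N)) (Function('z')(N) = Add(Rational(-4, 3), Mul(Rational(1, 3), Add(7, Mul(-1, N)))) = Add(Rational(-4, 3), Add(Rational(7, 3), Mul(Rational(-1, 3), N))) = Add(1, Mul(Rational(-1, 3), N)))
Pow(Add(Function('z')(Function('m')(-2)), Function('O')(A)), 2) = Pow(Add(Add(1, Mul(Rational(-1, 3), Mul(-2, Add(4, -2)))), Add(24, Mul(4, Rational(11, 2)))), 2) = Pow(Add(Add(1, Mul(Rational(-1, 3), Mul(-2, 2))), Add(24, 22)), 2) = Pow(Add(Add(1, Mul(Rational(-1, 3), -4)), 46), 2) = Pow(Add(Add(1, Rational(4, 3)), 46), 2) = Pow(Add(Rational(7, 3), 46), 2) = Pow(Rational(145, 3), 2) = Rational(21025, 9)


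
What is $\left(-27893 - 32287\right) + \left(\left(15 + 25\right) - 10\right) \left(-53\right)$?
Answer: $-61770$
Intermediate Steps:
$\left(-27893 - 32287\right) + \left(\left(15 + 25\right) - 10\right) \left(-53\right) = -60180 + \left(40 - 10\right) \left(-53\right) = -60180 + 30 \left(-53\right) = -60180 - 1590 = -61770$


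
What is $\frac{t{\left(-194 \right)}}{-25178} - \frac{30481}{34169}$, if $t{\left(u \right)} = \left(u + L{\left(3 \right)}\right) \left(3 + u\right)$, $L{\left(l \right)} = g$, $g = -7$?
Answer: $- \frac{2079232697}{860307082} \approx -2.4169$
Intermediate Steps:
$L{\left(l \right)} = -7$
$t{\left(u \right)} = \left(-7 + u\right) \left(3 + u\right)$ ($t{\left(u \right)} = \left(u - 7\right) \left(3 + u\right) = \left(-7 + u\right) \left(3 + u\right)$)
$\frac{t{\left(-194 \right)}}{-25178} - \frac{30481}{34169} = \frac{-21 + \left(-194\right)^{2} - -776}{-25178} - \frac{30481}{34169} = \left(-21 + 37636 + 776\right) \left(- \frac{1}{25178}\right) - \frac{30481}{34169} = 38391 \left(- \frac{1}{25178}\right) - \frac{30481}{34169} = - \frac{38391}{25178} - \frac{30481}{34169} = - \frac{2079232697}{860307082}$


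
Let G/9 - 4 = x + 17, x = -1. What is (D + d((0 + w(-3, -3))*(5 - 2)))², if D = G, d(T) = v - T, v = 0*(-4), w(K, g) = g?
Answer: 35721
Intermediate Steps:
v = 0
d(T) = -T (d(T) = 0 - T = -T)
G = 180 (G = 36 + 9*(-1 + 17) = 36 + 9*16 = 36 + 144 = 180)
D = 180
(D + d((0 + w(-3, -3))*(5 - 2)))² = (180 - (0 - 3)*(5 - 2))² = (180 - (-3)*3)² = (180 - 1*(-9))² = (180 + 9)² = 189² = 35721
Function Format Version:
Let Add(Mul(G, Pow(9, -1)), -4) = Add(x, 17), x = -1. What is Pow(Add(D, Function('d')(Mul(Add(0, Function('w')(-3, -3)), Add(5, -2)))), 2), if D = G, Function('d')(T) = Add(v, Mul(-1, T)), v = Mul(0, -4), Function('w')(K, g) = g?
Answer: 35721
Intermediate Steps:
v = 0
Function('d')(T) = Mul(-1, T) (Function('d')(T) = Add(0, Mul(-1, T)) = Mul(-1, T))
G = 180 (G = Add(36, Mul(9, Add(-1, 17))) = Add(36, Mul(9, 16)) = Add(36, 144) = 180)
D = 180
Pow(Add(D, Function('d')(Mul(Add(0, Function('w')(-3, -3)), Add(5, -2)))), 2) = Pow(Add(180, Mul(-1, Mul(Add(0, -3), Add(5, -2)))), 2) = Pow(Add(180, Mul(-1, Mul(-3, 3))), 2) = Pow(Add(180, Mul(-1, -9)), 2) = Pow(Add(180, 9), 2) = Pow(189, 2) = 35721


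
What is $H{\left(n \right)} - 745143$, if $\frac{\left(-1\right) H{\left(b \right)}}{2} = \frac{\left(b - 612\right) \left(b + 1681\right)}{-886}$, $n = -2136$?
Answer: $- \frac{328848009}{443} \approx -7.4232 \cdot 10^{5}$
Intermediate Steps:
$H{\left(b \right)} = \frac{\left(-612 + b\right) \left(1681 + b\right)}{443}$ ($H{\left(b \right)} = - 2 \frac{\left(b - 612\right) \left(b + 1681\right)}{-886} = - 2 \left(-612 + b\right) \left(1681 + b\right) \left(- \frac{1}{886}\right) = - 2 \left(- \frac{\left(-612 + b\right) \left(1681 + b\right)}{886}\right) = \frac{\left(-612 + b\right) \left(1681 + b\right)}{443}$)
$H{\left(n \right)} - 745143 = \left(- \frac{1028772}{443} + \frac{\left(-2136\right)^{2}}{443} + \frac{1069}{443} \left(-2136\right)\right) - 745143 = \left(- \frac{1028772}{443} + \frac{1}{443} \cdot 4562496 - \frac{2283384}{443}\right) - 745143 = \left(- \frac{1028772}{443} + \frac{4562496}{443} - \frac{2283384}{443}\right) - 745143 = \frac{1250340}{443} - 745143 = - \frac{328848009}{443}$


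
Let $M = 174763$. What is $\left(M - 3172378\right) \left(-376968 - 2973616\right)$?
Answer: $10043760857160$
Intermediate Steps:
$\left(M - 3172378\right) \left(-376968 - 2973616\right) = \left(174763 - 3172378\right) \left(-376968 - 2973616\right) = \left(-2997615\right) \left(-3350584\right) = 10043760857160$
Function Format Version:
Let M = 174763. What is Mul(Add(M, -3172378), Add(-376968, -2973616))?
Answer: 10043760857160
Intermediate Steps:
Mul(Add(M, -3172378), Add(-376968, -2973616)) = Mul(Add(174763, -3172378), Add(-376968, -2973616)) = Mul(-2997615, -3350584) = 10043760857160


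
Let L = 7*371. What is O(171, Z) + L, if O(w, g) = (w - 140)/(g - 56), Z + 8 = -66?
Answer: 337579/130 ≈ 2596.8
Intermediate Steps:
Z = -74 (Z = -8 - 66 = -74)
O(w, g) = (-140 + w)/(-56 + g)
L = 2597
O(171, Z) + L = (-140 + 171)/(-56 - 74) + 2597 = 31/(-130) + 2597 = -1/130*31 + 2597 = -31/130 + 2597 = 337579/130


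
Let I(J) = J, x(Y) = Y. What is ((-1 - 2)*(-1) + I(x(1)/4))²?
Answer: 169/16 ≈ 10.563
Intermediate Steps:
((-1 - 2)*(-1) + I(x(1)/4))² = ((-1 - 2)*(-1) + 1/4)² = (-3*(-1) + 1*(¼))² = (3 + ¼)² = (13/4)² = 169/16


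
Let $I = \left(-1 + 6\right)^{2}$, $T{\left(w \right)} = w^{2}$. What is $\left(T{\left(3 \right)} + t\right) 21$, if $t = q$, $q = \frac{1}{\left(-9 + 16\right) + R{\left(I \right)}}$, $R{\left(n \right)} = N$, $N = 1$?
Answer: $\frac{1533}{8} \approx 191.63$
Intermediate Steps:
$I = 25$ ($I = 5^{2} = 25$)
$R{\left(n \right)} = 1$
$q = \frac{1}{8}$ ($q = \frac{1}{\left(-9 + 16\right) + 1} = \frac{1}{7 + 1} = \frac{1}{8} \approx 0.125$)
$t = \frac{1}{8} \approx 0.125$
$\left(T{\left(3 \right)} + t\right) 21 = \left(3^{2} + \frac{1}{8}\right) 21 = \left(9 + \frac{1}{8}\right) 21 = \frac{73}{8} \cdot 21 = \frac{1533}{8}$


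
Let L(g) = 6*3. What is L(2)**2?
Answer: 324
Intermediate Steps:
L(g) = 18
L(2)**2 = 18**2 = 324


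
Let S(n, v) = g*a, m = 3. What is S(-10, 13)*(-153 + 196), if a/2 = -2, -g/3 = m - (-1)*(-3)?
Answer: 0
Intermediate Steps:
g = 0 (g = -3*(3 - (-1)*(-3)) = -3*(3 - 1*3) = -3*(3 - 3) = -3*0 = 0)
a = -4 (a = 2*(-2) = -4)
S(n, v) = 0 (S(n, v) = 0*(-4) = 0)
S(-10, 13)*(-153 + 196) = 0*(-153 + 196) = 0*43 = 0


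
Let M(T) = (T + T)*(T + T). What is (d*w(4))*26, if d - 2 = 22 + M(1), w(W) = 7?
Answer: 5096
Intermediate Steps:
M(T) = 4*T² (M(T) = (2*T)*(2*T) = 4*T²)
d = 28 (d = 2 + (22 + 4*1²) = 2 + (22 + 4*1) = 2 + (22 + 4) = 2 + 26 = 28)
(d*w(4))*26 = (28*7)*26 = 196*26 = 5096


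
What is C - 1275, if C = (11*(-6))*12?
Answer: -2067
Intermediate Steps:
C = -792 (C = -66*12 = -792)
C - 1275 = -792 - 1275 = -2067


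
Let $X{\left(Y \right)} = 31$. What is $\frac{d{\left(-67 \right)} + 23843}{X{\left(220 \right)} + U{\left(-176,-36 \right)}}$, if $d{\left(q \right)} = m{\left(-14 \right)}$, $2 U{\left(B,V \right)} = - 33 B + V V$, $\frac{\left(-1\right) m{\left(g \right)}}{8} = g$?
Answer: $\frac{23955}{3583} \approx 6.6857$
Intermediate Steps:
$m{\left(g \right)} = - 8 g$
$U{\left(B,V \right)} = \frac{V^{2}}{2} - \frac{33 B}{2}$ ($U{\left(B,V \right)} = \frac{- 33 B + V V}{2} = \frac{- 33 B + V^{2}}{2} = \frac{V^{2} - 33 B}{2} = \frac{V^{2}}{2} - \frac{33 B}{2}$)
$d{\left(q \right)} = 112$ ($d{\left(q \right)} = \left(-8\right) \left(-14\right) = 112$)
$\frac{d{\left(-67 \right)} + 23843}{X{\left(220 \right)} + U{\left(-176,-36 \right)}} = \frac{112 + 23843}{31 + \left(\frac{\left(-36\right)^{2}}{2} - -2904\right)} = \frac{23955}{31 + \left(\frac{1}{2} \cdot 1296 + 2904\right)} = \frac{23955}{31 + \left(648 + 2904\right)} = \frac{23955}{31 + 3552} = \frac{23955}{3583}$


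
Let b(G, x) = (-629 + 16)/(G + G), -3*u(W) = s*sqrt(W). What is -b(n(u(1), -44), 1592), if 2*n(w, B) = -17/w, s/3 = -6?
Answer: -3678/17 ≈ -216.35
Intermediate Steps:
s = -18 (s = 3*(-6) = -18)
u(W) = 6*sqrt(W) (u(W) = -(-6)*sqrt(W) = 6*sqrt(W))
n(w, B) = -17/(2*w) (n(w, B) = (-17/w)/2 = -17/(2*w))
b(G, x) = -613/(2*G) (b(G, x) = -613*1/(2*G) = -613/(2*G))
-b(n(u(1), -44), 1592) = -(-613)/(2*((-17/(2*(6*sqrt(1)))))) = -(-613)/(2*((-17/(2*(6*1))))) = -(-613)/(2*((-17/2/6))) = -(-613)/(2*((-17/2*1/6))) = -(-613)/(2*(-17/12)) = -(-613)*(-12)/(2*17) = -1*3678/17 = -3678/17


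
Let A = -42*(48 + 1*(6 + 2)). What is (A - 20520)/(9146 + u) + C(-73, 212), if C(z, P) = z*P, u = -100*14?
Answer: -19983328/1291 ≈ -15479.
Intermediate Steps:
u = -1400
C(z, P) = P*z
A = -2352 (A = -42*(48 + 1*8) = -42*(48 + 8) = -42*56 = -2352)
(A - 20520)/(9146 + u) + C(-73, 212) = (-2352 - 20520)/(9146 - 1400) + 212*(-73) = -22872/7746 - 15476 = -22872*1/7746 - 15476 = -3812/1291 - 15476 = -19983328/1291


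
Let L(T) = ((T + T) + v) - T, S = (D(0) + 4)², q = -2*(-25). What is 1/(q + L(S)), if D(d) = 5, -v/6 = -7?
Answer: 1/173 ≈ 0.0057803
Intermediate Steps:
q = 50
v = 42 (v = -6*(-7) = 42)
S = 81 (S = (5 + 4)² = 9² = 81)
L(T) = 42 + T (L(T) = ((T + T) + 42) - T = (2*T + 42) - T = (42 + 2*T) - T = 42 + T)
1/(q + L(S)) = 1/(50 + (42 + 81)) = 1/(50 + 123) = 1/173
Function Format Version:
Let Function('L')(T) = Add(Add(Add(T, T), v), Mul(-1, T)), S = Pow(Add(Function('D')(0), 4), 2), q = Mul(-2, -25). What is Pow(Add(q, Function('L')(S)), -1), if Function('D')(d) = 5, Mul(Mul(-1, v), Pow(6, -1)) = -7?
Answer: Rational(1, 173) ≈ 0.0057803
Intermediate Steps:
q = 50
v = 42 (v = Mul(-6, -7) = 42)
S = 81 (S = Pow(Add(5, 4), 2) = Pow(9, 2) = 81)
Function('L')(T) = Add(42, T) (Function('L')(T) = Add(Add(Add(T, T), 42), Mul(-1, T)) = Add(Add(Mul(2, T), 42), Mul(-1, T)) = Add(Add(42, Mul(2, T)), Mul(-1, T)) = Add(42, T))
Pow(Add(q, Function('L')(S)), -1) = Pow(Add(50, Add(42, 81)), -1) = Pow(Add(50, 123), -1) = Pow(173, -1) = Rational(1, 173)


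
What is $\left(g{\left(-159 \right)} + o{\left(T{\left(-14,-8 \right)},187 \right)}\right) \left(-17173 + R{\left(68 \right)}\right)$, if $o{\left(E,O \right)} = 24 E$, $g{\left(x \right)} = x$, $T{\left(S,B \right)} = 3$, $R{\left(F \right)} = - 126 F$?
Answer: $2239467$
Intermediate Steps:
$\left(g{\left(-159 \right)} + o{\left(T{\left(-14,-8 \right)},187 \right)}\right) \left(-17173 + R{\left(68 \right)}\right) = \left(-159 + 24 \cdot 3\right) \left(-17173 - 8568\right) = \left(-159 + 72\right) \left(-17173 - 8568\right) = \left(-87\right) \left(-25741\right) = 2239467$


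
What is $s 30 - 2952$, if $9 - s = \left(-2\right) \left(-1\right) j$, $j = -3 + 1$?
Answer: $-2562$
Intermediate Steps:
$j = -2$
$s = 13$ ($s = 9 - \left(-2\right) \left(-1\right) \left(-2\right) = 9 - 2 \left(-2\right) = 9 - -4 = 9 + 4 = 13$)
$s 30 - 2952 = 13 \cdot 30 - 2952 = 390 - 2952 = -2562$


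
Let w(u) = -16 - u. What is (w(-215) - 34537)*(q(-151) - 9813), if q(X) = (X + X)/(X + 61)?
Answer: 5052653564/15 ≈ 3.3684e+8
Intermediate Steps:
q(X) = 2*X/(61 + X) (q(X) = (2*X)/(61 + X) = 2*X/(61 + X))
(w(-215) - 34537)*(q(-151) - 9813) = ((-16 - 1*(-215)) - 34537)*(2*(-151)/(61 - 151) - 9813) = ((-16 + 215) - 34537)*(2*(-151)/(-90) - 9813) = (199 - 34537)*(2*(-151)*(-1/90) - 9813) = -34338*(151/45 - 9813) = -34338*(-441434/45) = 5052653564/15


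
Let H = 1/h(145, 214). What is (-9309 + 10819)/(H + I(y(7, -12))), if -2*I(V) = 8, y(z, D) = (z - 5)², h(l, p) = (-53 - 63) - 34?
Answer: -226500/601 ≈ -376.87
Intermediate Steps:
h(l, p) = -150 (h(l, p) = -116 - 34 = -150)
y(z, D) = (-5 + z)²
I(V) = -4 (I(V) = -½*8 = -4)
H = -1/150 (H = 1/(-150) = -1/150 ≈ -0.0066667)
(-9309 + 10819)/(H + I(y(7, -12))) = (-9309 + 10819)/(-1/150 - 4) = 1510/(-601/150) = 1510*(-150/601) = -226500/601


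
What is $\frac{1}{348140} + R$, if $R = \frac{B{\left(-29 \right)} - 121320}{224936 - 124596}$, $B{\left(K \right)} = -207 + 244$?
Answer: $- \frac{527792041}{436654595} \approx -1.2087$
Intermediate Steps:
$B{\left(K \right)} = 37$
$R = - \frac{121283}{100340}$ ($R = \frac{37 - 121320}{224936 - 124596} = - \frac{121283}{100340} \approx -1.2087$)
$\frac{1}{348140} + R = \frac{1}{348140} - \frac{121283}{100340} = - \frac{527792041}{436654595}$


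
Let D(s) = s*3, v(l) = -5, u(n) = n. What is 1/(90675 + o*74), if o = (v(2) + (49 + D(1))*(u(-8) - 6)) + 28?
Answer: 1/38505 ≈ 2.5971e-5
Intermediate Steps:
D(s) = 3*s
o = -705 (o = (-5 + (49 + 3*1)*(-8 - 6)) + 28 = (-5 + (49 + 3)*(-14)) + 28 = (-5 + 52*(-14)) + 28 = (-5 - 728) + 28 = -733 + 28 = -705)
1/(90675 + o*74) = 1/(90675 - 705*74) = 1/(90675 - 52170) = 1/38505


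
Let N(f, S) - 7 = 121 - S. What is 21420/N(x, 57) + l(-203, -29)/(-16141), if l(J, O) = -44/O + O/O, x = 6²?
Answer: 10026461197/33234319 ≈ 301.69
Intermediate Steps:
x = 36
l(J, O) = 1 - 44/O (l(J, O) = -44/O + 1 = 1 - 44/O)
N(f, S) = 128 - S (N(f, S) = 7 + (121 - S) = 128 - S)
21420/N(x, 57) + l(-203, -29)/(-16141) = 21420/(128 - 1*57) + ((-44 - 29)/(-29))/(-16141) = 21420/(128 - 57) - 1/29*(-73)*(-1/16141) = 21420/71 + (73/29)*(-1/16141) = 21420*(1/71) - 73/468089 = 21420/71 - 73/468089 = 10026461197/33234319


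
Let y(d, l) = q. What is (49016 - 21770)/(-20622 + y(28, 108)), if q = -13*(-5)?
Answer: -27246/20557 ≈ -1.3254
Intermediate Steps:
q = 65
y(d, l) = 65
(49016 - 21770)/(-20622 + y(28, 108)) = (49016 - 21770)/(-20622 + 65) = 27246/(-20557) = 27246*(-1/20557) = -27246/20557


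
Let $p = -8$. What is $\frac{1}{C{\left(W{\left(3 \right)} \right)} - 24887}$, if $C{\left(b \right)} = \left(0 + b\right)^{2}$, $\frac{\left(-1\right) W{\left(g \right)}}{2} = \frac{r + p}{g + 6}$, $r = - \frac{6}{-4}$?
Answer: $- \frac{81}{2015678} \approx -4.0185 \cdot 10^{-5}$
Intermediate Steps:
$r = \frac{3}{2}$ ($r = \left(-6\right) \left(- \frac{1}{4}\right) = \frac{3}{2} \approx 1.5$)
$W{\left(g \right)} = \frac{13}{6 + g}$ ($W{\left(g \right)} = - 2 \frac{\frac{3}{2} - 8}{g + 6} = - 2 \left(- \frac{13}{2 \left(6 + g\right)}\right) = \frac{13}{6 + g}$)
$C{\left(b \right)} = b^{2}$
$\frac{1}{C{\left(W{\left(3 \right)} \right)} - 24887} = \frac{1}{\left(\frac{13}{6 + 3}\right)^{2} - 24887} = \frac{1}{\left(\frac{13}{9}\right)^{2} - 24887} = \frac{1}{\frac{169}{81} - 24887} = \frac{1}{- \frac{2015678}{81}} = - \frac{81}{2015678}$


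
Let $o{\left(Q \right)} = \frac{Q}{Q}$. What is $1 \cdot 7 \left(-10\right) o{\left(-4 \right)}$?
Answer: $-70$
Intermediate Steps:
$o{\left(Q \right)} = 1$
$1 \cdot 7 \left(-10\right) o{\left(-4 \right)} = 1 \cdot 7 \left(-10\right) 1 = 1 \left(\left(-70\right) 1\right) = 1 \left(-70\right) = -70$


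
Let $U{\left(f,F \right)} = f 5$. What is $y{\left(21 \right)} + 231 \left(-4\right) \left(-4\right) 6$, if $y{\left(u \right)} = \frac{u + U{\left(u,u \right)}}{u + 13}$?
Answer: $\frac{377055}{17} \approx 22180.0$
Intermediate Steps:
$U{\left(f,F \right)} = 5 f$
$y{\left(u \right)} = \frac{6 u}{13 + u}$ ($y{\left(u \right)} = \frac{u + 5 u}{u + 13} = \frac{6 u}{13 + u}$)
$y{\left(21 \right)} + 231 \left(-4\right) \left(-4\right) 6 = 6 \cdot 21 \frac{1}{13 + 21} + 231 \left(-4\right) \left(-4\right) 6 = 6 \cdot 21 \cdot \frac{1}{34} + 231 \cdot 16 \cdot 6 = 6 \cdot 21 \cdot \frac{1}{34} + 231 \cdot 96 = \frac{63}{17} + 22176 = \frac{377055}{17}$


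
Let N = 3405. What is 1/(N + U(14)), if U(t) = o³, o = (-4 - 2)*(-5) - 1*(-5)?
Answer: 1/46280 ≈ 2.1608e-5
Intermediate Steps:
o = 35 (o = -6*(-5) + 5 = 30 + 5 = 35)
U(t) = 42875 (U(t) = 35³ = 42875)
1/(N + U(14)) = 1/(3405 + 42875) = 1/46280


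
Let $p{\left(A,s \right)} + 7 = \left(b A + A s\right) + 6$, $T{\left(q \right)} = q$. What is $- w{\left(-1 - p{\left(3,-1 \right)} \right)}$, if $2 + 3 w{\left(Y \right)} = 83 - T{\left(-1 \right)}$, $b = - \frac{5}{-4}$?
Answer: $- \frac{82}{3} \approx -27.333$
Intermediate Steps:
$b = \frac{5}{4}$ ($b = \left(-5\right) \left(- \frac{1}{4}\right) = \frac{5}{4} \approx 1.25$)
$p{\left(A,s \right)} = -1 + \frac{5 A}{4} + A s$ ($p{\left(A,s \right)} = -7 + \left(\left(\frac{5 A}{4} + A s\right) + 6\right) = -7 + \left(6 + \frac{5 A}{4} + A s\right) = -1 + \frac{5 A}{4} + A s$)
$w{\left(Y \right)} = \frac{82}{3}$ ($w{\left(Y \right)} = - \frac{2}{3} + \frac{83 - -1}{3} = - \frac{2}{3} + \frac{83 + 1}{3} = - \frac{2}{3} + \frac{1}{3} \cdot 84 = - \frac{2}{3} + 28 = \frac{82}{3}$)
$- w{\left(-1 - p{\left(3,-1 \right)} \right)} = \left(-1\right) \frac{82}{3} = - \frac{82}{3}$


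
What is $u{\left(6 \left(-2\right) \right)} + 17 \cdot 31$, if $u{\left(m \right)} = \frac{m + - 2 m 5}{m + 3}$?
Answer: $515$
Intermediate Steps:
$u{\left(m \right)} = - \frac{9 m}{3 + m}$ ($u{\left(m \right)} = \frac{m - 10 m}{3 + m} = \frac{\left(-9\right) m}{3 + m} = - \frac{9 m}{3 + m}$)
$u{\left(6 \left(-2\right) \right)} + 17 \cdot 31 = - \frac{9 \cdot 6 \left(-2\right)}{3 + 6 \left(-2\right)} + 17 \cdot 31 = \left(-9\right) \left(-12\right) \frac{1}{3 - 12} + 527 = \left(-9\right) \left(-12\right) \frac{1}{-9} + 527 = \left(-9\right) \left(-12\right) \left(- \frac{1}{9}\right) + 527 = -12 + 527 = 515$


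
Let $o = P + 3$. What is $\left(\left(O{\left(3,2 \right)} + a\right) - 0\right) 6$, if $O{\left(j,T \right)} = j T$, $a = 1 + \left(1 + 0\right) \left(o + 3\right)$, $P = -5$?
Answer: $48$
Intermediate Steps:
$o = -2$ ($o = -5 + 3 = -2$)
$a = 2$ ($a = 1 + \left(1 + 0\right) \left(-2 + 3\right) = 1 + 1 \cdot 1 = 1 + 1 = 2$)
$O{\left(j,T \right)} = T j$
$\left(\left(O{\left(3,2 \right)} + a\right) - 0\right) 6 = \left(\left(2 \cdot 3 + 2\right) - 0\right) 6 = \left(\left(6 + 2\right) + 0\right) 6 = \left(8 + 0\right) 6 = 8 \cdot 6 = 48$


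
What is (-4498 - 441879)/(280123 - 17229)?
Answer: -446377/262894 ≈ -1.6979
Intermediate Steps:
(-4498 - 441879)/(280123 - 17229) = -446377/262894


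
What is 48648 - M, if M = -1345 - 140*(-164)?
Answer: 27033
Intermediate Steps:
M = 21615 (M = -1345 + 22960 = 21615)
48648 - M = 48648 - 1*21615 = 48648 - 21615 = 27033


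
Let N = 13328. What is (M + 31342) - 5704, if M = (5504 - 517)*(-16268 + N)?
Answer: -14636142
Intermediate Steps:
M = -14661780 (M = (5504 - 517)*(-16268 + 13328) = 4987*(-2940) = -14661780)
(M + 31342) - 5704 = (-14661780 + 31342) - 5704 = -14630438 - 5704 = -14636142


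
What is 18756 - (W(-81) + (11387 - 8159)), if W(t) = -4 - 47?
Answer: 15579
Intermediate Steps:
W(t) = -51
18756 - (W(-81) + (11387 - 8159)) = 18756 - (-51 + (11387 - 8159)) = 18756 - (-51 + 3228) = 18756 - 1*3177 = 18756 - 3177 = 15579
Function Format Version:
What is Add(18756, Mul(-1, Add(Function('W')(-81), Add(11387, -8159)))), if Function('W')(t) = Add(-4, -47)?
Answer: 15579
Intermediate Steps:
Function('W')(t) = -51
Add(18756, Mul(-1, Add(Function('W')(-81), Add(11387, -8159)))) = Add(18756, Mul(-1, Add(-51, Add(11387, -8159)))) = Add(18756, Mul(-1, Add(-51, 3228))) = Add(18756, Mul(-1, 3177)) = Add(18756, -3177) = 15579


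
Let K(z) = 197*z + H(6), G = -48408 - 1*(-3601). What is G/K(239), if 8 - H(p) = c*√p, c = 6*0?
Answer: -44807/47091 ≈ -0.95150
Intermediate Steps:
c = 0
H(p) = 8 (H(p) = 8 - 0*√p = 8 - 1*0 = 8 + 0 = 8)
G = -44807 (G = -48408 + 3601 = -44807)
K(z) = 8 + 197*z (K(z) = 197*z + 8 = 8 + 197*z)
G/K(239) = -44807/(8 + 197*239) = -44807/(8 + 47083) = -44807/47091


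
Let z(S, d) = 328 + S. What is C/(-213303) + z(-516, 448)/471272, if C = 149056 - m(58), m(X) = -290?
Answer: -5868557423/8376977618 ≈ -0.70056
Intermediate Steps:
C = 149346 (C = 149056 - 1*(-290) = 149056 + 290 = 149346)
C/(-213303) + z(-516, 448)/471272 = 149346/(-213303) + (328 - 516)/471272 = 149346*(-1/213303) - 188*1/471272 = -49782/71101 - 47/117818 = -5868557423/8376977618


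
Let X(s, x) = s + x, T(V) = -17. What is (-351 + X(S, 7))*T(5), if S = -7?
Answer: 5967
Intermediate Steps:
(-351 + X(S, 7))*T(5) = (-351 + (-7 + 7))*(-17) = (-351 + 0)*(-17) = -351*(-17) = 5967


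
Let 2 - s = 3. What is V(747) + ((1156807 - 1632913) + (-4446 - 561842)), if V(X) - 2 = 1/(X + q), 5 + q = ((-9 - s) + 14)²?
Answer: -810980975/778 ≈ -1.0424e+6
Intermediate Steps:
s = -1 (s = 2 - 1*3 = 2 - 3 = -1)
q = 31 (q = -5 + ((-9 - 1*(-1)) + 14)² = -5 + ((-9 + 1) + 14)² = -5 + (-8 + 14)² = -5 + 6² = -5 + 36 = 31)
V(X) = 2 + 1/(31 + X) (V(X) = 2 + 1/(X + 31) = 2 + 1/(31 + X))
V(747) + ((1156807 - 1632913) + (-4446 - 561842)) = (63 + 2*747)/(31 + 747) + ((1156807 - 1632913) + (-4446 - 561842)) = (63 + 1494)/778 + (-476106 - 566288) = (1/778)*1557 - 1042394 = 1557/778 - 1042394 = -810980975/778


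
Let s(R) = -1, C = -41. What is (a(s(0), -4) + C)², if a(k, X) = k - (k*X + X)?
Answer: 1764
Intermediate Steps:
a(k, X) = k - X - X*k (a(k, X) = k - (X*k + X) = k - (X + X*k) = k + (-X - X*k) = k - X - X*k)
(a(s(0), -4) + C)² = ((-1 - 1*(-4) - 1*(-4)*(-1)) - 41)² = ((-1 + 4 - 4) - 41)² = (-1 - 41)² = (-42)² = 1764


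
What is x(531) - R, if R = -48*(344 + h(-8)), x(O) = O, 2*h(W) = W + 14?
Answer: 17187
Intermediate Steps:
h(W) = 7 + W/2 (h(W) = (W + 14)/2 = (14 + W)/2 = 7 + W/2)
R = -16656 (R = -48*(344 + (7 + (½)*(-8))) = -48*(344 + (7 - 4)) = -48*(344 + 3) = -48*347 = -16656)
x(531) - R = 531 - 1*(-16656) = 531 + 16656 = 17187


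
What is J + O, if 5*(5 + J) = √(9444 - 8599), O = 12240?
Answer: 12235 + 13*√5/5 ≈ 12241.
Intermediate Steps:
J = -5 + 13*√5/5 (J = -5 + √(9444 - 8599)/5 = -5 + √845/5 = -5 + (13*√5)/5 = -5 + 13*√5/5 ≈ 0.81378)
J + O = (-5 + 13*√5/5) + 12240 = 12235 + 13*√5/5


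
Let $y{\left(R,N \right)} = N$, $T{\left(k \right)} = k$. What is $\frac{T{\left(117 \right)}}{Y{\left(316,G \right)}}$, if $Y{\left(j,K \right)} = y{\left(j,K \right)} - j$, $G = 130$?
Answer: $- \frac{39}{62} \approx -0.62903$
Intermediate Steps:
$Y{\left(j,K \right)} = K - j$
$\frac{T{\left(117 \right)}}{Y{\left(316,G \right)}} = \frac{117}{130 - 316} = \frac{117}{-186} = 117 \left(- \frac{1}{186}\right) = - \frac{39}{62}$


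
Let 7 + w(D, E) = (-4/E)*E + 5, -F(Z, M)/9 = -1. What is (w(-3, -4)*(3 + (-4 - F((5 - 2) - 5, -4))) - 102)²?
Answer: 1764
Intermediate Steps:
F(Z, M) = 9 (F(Z, M) = -9*(-1) = 9)
w(D, E) = -6 (w(D, E) = -7 + ((-4/E)*E + 5) = -7 + (-4 + 5) = -7 + 1 = -6)
(w(-3, -4)*(3 + (-4 - F((5 - 2) - 5, -4))) - 102)² = (-6*(3 + (-4 - 1*9)) - 102)² = (-6*(3 + (-4 - 9)) - 102)² = (-6*(3 - 13) - 102)² = (-6*(-10) - 102)² = (60 - 102)² = (-42)² = 1764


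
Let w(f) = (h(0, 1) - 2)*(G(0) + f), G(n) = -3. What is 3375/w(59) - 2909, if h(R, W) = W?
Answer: -166279/56 ≈ -2969.3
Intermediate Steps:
w(f) = 3 - f (w(f) = (1 - 2)*(-3 + f) = -(-3 + f) = 3 - f)
3375/w(59) - 2909 = 3375/(3 - 1*59) - 2909 = 3375/(3 - 59) - 2909 = 3375/(-56) - 2909 = 3375*(-1/56) - 2909 = -3375/56 - 2909 = -166279/56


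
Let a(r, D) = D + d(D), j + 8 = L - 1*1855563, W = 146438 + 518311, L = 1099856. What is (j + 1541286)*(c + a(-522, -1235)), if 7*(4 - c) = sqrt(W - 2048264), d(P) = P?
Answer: -1937218086 - 785571*I*sqrt(28235) ≈ -1.9372e+9 - 1.32e+8*I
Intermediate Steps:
W = 664749
j = -755715 (j = -8 + (1099856 - 1*1855563) = -8 + (1099856 - 1855563) = -8 - 755707 = -755715)
c = 4 - I*sqrt(28235) (c = 4 - sqrt(664749 - 2048264)/7 = 4 - I*sqrt(28235) ≈ 4.0 - 168.03*I)
a(r, D) = 2*D (a(r, D) = D + D = 2*D)
(j + 1541286)*(c + a(-522, -1235)) = (-755715 + 1541286)*((4 - I*sqrt(28235)) + 2*(-1235)) = 785571*((4 - I*sqrt(28235)) - 2470) = 785571*(-2466 - I*sqrt(28235)) = -1937218086 - 785571*I*sqrt(28235)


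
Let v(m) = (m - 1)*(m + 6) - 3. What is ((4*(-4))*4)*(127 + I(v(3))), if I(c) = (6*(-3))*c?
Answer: 9152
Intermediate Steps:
v(m) = -3 + (-1 + m)*(6 + m) (v(m) = (-1 + m)*(6 + m) - 3 = -3 + (-1 + m)*(6 + m))
I(c) = -18*c
((4*(-4))*4)*(127 + I(v(3))) = ((4*(-4))*4)*(127 - 18*(-9 + 3² + 5*3)) = (-16*4)*(127 - 18*(-9 + 9 + 15)) = -64*(127 - 18*15) = -64*(127 - 270) = -64*(-143) = 9152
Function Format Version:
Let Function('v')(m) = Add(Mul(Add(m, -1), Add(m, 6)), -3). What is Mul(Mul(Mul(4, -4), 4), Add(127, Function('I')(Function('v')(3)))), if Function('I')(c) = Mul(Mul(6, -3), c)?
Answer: 9152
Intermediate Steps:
Function('v')(m) = Add(-3, Mul(Add(-1, m), Add(6, m))) (Function('v')(m) = Add(Mul(Add(-1, m), Add(6, m)), -3) = Add(-3, Mul(Add(-1, m), Add(6, m))))
Function('I')(c) = Mul(-18, c)
Mul(Mul(Mul(4, -4), 4), Add(127, Function('I')(Function('v')(3)))) = Mul(Mul(Mul(4, -4), 4), Add(127, Mul(-18, Add(-9, Pow(3, 2), Mul(5, 3))))) = Mul(Mul(-16, 4), Add(127, Mul(-18, Add(-9, 9, 15)))) = Mul(-64, Add(127, Mul(-18, 15))) = Mul(-64, Add(127, -270)) = Mul(-64, -143) = 9152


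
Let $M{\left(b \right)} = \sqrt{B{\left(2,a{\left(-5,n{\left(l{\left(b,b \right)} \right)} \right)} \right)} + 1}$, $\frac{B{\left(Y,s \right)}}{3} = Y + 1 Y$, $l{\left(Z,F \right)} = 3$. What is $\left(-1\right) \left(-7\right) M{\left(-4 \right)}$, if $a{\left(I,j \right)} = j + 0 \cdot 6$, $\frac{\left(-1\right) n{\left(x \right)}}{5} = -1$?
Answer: $7 \sqrt{13} \approx 25.239$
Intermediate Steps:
$n{\left(x \right)} = 5$ ($n{\left(x \right)} = \left(-5\right) \left(-1\right) = 5$)
$a{\left(I,j \right)} = j$ ($a{\left(I,j \right)} = j + 0 = j$)
$B{\left(Y,s \right)} = 6 Y$ ($B{\left(Y,s \right)} = 3 \left(Y + 1 Y\right) = 3 \left(Y + Y\right) = 3 \cdot 2 Y = 6 Y$)
$M{\left(b \right)} = \sqrt{13}$ ($M{\left(b \right)} = \sqrt{6 \cdot 2 + 1} = \sqrt{12 + 1} = \sqrt{13}$)
$\left(-1\right) \left(-7\right) M{\left(-4 \right)} = \left(-1\right) \left(-7\right) \sqrt{13} = 7 \sqrt{13}$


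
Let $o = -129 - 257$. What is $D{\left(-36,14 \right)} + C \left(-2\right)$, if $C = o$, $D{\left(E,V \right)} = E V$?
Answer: $268$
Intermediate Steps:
$o = -386$
$C = -386$
$D{\left(-36,14 \right)} + C \left(-2\right) = \left(-36\right) 14 - -772 = -504 + 772 = 268$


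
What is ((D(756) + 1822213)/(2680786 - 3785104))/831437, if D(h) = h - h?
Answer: -1822213/918170844966 ≈ -1.9846e-6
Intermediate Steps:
D(h) = 0
((D(756) + 1822213)/(2680786 - 3785104))/831437 = ((0 + 1822213)/(2680786 - 3785104))/831437 = (1822213/(-1104318))*(1/831437) = (1822213*(-1/1104318))*(1/831437) = -1822213/1104318*1/831437 = -1822213/918170844966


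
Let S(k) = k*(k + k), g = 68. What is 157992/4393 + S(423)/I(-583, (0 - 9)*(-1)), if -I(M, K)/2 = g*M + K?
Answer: 7048048017/174116555 ≈ 40.479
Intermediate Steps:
I(M, K) = -136*M - 2*K (I(M, K) = -2*(68*M + K) = -2*(K + 68*M) = -136*M - 2*K)
S(k) = 2*k**2 (S(k) = k*(2*k) = 2*k**2)
157992/4393 + S(423)/I(-583, (0 - 9)*(-1)) = 157992/4393 + (2*423**2)/(-136*(-583) - 2*(0 - 9)*(-1)) = 157992*(1/4393) + (2*178929)/(79288 - (-18)*(-1)) = 157992/4393 + 357858/(79288 - 2*9) = 157992/4393 + 357858/(79288 - 18) = 157992/4393 + 357858/79270 = 157992/4393 + 357858*(1/79270) = 157992/4393 + 178929/39635 = 7048048017/174116555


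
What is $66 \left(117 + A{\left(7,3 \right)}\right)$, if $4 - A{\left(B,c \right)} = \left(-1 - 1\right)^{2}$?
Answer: $7722$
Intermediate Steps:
$A{\left(B,c \right)} = 0$ ($A{\left(B,c \right)} = 4 - \left(-1 - 1\right)^{2} = 4 - \left(-2\right)^{2} = 4 - 4 = 0$)
$66 \left(117 + A{\left(7,3 \right)}\right) = 66 \left(117 + 0\right) = 66 \cdot 117 = 7722$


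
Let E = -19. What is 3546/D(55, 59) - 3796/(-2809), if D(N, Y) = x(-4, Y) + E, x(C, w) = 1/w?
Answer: -291715303/1573040 ≈ -185.45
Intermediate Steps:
x(C, w) = 1/w
D(N, Y) = -19 + 1/Y (D(N, Y) = 1/Y - 19 = -19 + 1/Y)
3546/D(55, 59) - 3796/(-2809) = 3546/(-19 + 1/59) - 3796/(-2809) = 3546/(-19 + 1/59) - 3796*(-1/2809) = 3546/(-1120/59) + 3796/2809 = 3546*(-59/1120) + 3796/2809 = -104607/560 + 3796/2809 = -291715303/1573040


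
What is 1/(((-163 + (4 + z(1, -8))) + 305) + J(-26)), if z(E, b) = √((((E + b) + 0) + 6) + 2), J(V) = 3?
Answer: 1/150 ≈ 0.0066667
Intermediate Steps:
z(E, b) = √(8 + E + b) (z(E, b) = √(((E + b) + 6) + 2) = √((6 + E + b) + 2) = √(8 + E + b))
1/(((-163 + (4 + z(1, -8))) + 305) + J(-26)) = 1/(((-163 + (4 + √(8 + 1 - 8))) + 305) + 3) = 1/(((-163 + (4 + √1)) + 305) + 3) = 1/(((-163 + (4 + 1)) + 305) + 3) = 1/(((-163 + 5) + 305) + 3) = 1/((-158 + 305) + 3) = 1/(147 + 3) = 1/150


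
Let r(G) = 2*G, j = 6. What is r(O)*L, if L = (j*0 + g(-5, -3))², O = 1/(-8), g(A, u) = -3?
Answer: -9/4 ≈ -2.2500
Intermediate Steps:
O = -⅛ ≈ -0.12500
L = 9 (L = (6*0 - 3)² = (0 - 3)² = (-3)² = 9)
r(O)*L = (2*(-⅛))*9 = -¼*9 = -9/4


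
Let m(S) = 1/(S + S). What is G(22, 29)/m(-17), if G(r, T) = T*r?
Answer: -21692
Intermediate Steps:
m(S) = 1/(2*S)
G(22, 29)/m(-17) = (29*22)/(((1/2)/(-17))) = 638/(((1/2)*(-1/17))) = 638/(-1/34) = 638*(-34) = -21692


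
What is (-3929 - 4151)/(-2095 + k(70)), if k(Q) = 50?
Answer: 1616/409 ≈ 3.9511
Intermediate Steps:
(-3929 - 4151)/(-2095 + k(70)) = (-3929 - 4151)/(-2095 + 50) = -8080/(-2045) = -8080*(-1/2045) = 1616/409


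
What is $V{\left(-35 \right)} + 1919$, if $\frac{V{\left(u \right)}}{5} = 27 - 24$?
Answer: $1934$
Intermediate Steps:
$V{\left(u \right)} = 15$ ($V{\left(u \right)} = 5 \left(27 - 24\right) = 5 \cdot 3 = 15$)
$V{\left(-35 \right)} + 1919 = 15 + 1919 = 1934$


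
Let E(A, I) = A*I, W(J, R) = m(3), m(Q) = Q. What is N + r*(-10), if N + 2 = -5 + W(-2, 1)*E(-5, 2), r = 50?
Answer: -537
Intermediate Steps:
W(J, R) = 3
N = -37 (N = -2 + (-5 + 3*(-5*2)) = -2 + (-5 + 3*(-10)) = -2 + (-5 - 30) = -2 - 35 = -37)
N + r*(-10) = -37 + 50*(-10) = -37 - 500 = -537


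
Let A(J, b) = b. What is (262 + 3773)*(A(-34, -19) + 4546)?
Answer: 18266445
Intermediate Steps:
(262 + 3773)*(A(-34, -19) + 4546) = (262 + 3773)*(-19 + 4546) = 4035*4527 = 18266445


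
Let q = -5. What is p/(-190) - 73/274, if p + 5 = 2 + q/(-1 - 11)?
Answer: -78973/312360 ≈ -0.25283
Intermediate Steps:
p = -31/12 (p = -5 + (2 - 5/(-1 - 11)) = -5 + (2 - 5/(-12)) = -5 + (2 - 5*(-1/12)) = -5 + (2 + 5/12) = -5 + 29/12 = -31/12 ≈ -2.5833)
p/(-190) - 73/274 = -31/12/(-190) - 73/274 = -31/12*(-1/190) - 73*1/274 = 31/2280 - 73/274 = -78973/312360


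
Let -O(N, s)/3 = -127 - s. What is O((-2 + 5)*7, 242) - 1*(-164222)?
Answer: 165329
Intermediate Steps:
O(N, s) = 381 + 3*s (O(N, s) = -3*(-127 - s) = 381 + 3*s)
O((-2 + 5)*7, 242) - 1*(-164222) = (381 + 3*242) - 1*(-164222) = (381 + 726) + 164222 = 1107 + 164222 = 165329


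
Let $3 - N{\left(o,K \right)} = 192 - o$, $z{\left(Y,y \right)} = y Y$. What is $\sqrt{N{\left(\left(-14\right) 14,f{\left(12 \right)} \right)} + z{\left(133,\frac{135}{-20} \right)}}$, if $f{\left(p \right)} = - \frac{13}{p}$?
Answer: $\frac{i \sqrt{5131}}{2} \approx 35.815 i$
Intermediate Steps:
$z{\left(Y,y \right)} = Y y$
$N{\left(o,K \right)} = -189 + o$ ($N{\left(o,K \right)} = 3 - \left(192 - o\right) = 3 + \left(-192 + o\right) = -189 + o$)
$\sqrt{N{\left(\left(-14\right) 14,f{\left(12 \right)} \right)} + z{\left(133,\frac{135}{-20} \right)}} = \sqrt{\left(-189 - 196\right) + 133 \frac{135}{-20}} = \sqrt{\left(-189 - 196\right) + 133 \cdot 135 \left(- \frac{1}{20}\right)} = \sqrt{-385 + 133 \left(- \frac{27}{4}\right)} = \sqrt{-385 - \frac{3591}{4}} = \sqrt{- \frac{5131}{4}} = \frac{i \sqrt{5131}}{2}$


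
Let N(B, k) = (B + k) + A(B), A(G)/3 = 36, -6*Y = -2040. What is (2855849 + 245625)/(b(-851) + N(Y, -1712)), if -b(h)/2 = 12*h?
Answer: 1550737/9580 ≈ 161.87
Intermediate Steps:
b(h) = -24*h
Y = 340 (Y = -1/6*(-2040) = 340)
A(G) = 108 (A(G) = 3*36 = 108)
N(B, k) = 108 + B + k (N(B, k) = (B + k) + 108 = 108 + B + k)
(2855849 + 245625)/(b(-851) + N(Y, -1712)) = (2855849 + 245625)/(-24*(-851) + (108 + 340 - 1712)) = 3101474/(20424 - 1264) = 3101474/19160 = 3101474*(1/19160) = 1550737/9580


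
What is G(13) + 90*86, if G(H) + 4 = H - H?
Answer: 7736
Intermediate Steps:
G(H) = -4 (G(H) = -4 + (H - H) = -4 + 0 = -4)
G(13) + 90*86 = -4 + 90*86 = -4 + 7740 = 7736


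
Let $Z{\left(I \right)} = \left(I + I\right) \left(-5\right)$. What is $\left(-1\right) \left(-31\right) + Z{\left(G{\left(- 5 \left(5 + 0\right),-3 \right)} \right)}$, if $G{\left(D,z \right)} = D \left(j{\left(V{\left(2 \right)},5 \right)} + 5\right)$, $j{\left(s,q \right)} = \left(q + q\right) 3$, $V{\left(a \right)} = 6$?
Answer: $8781$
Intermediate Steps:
$j{\left(s,q \right)} = 6 q$ ($j{\left(s,q \right)} = 2 q 3 = 6 q$)
$G{\left(D,z \right)} = 35 D$ ($G{\left(D,z \right)} = D \left(6 \cdot 5 + 5\right) = D \left(30 + 5\right) = D 35 = 35 D$)
$Z{\left(I \right)} = - 10 I$ ($Z{\left(I \right)} = 2 I \left(-5\right) = - 10 I$)
$\left(-1\right) \left(-31\right) + Z{\left(G{\left(- 5 \left(5 + 0\right),-3 \right)} \right)} = \left(-1\right) \left(-31\right) - 10 \cdot 35 \left(- 5 \left(5 + 0\right)\right) = 31 - 10 \cdot 35 \left(\left(-5\right) 5\right) = 31 - 10 \cdot 35 \left(-25\right) = 31 - -8750 = 31 + 8750 = 8781$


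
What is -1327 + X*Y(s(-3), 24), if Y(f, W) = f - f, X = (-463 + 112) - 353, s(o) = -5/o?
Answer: -1327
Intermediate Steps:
X = -704 (X = -351 - 353 = -704)
Y(f, W) = 0
-1327 + X*Y(s(-3), 24) = -1327 - 704*0 = -1327 + 0 = -1327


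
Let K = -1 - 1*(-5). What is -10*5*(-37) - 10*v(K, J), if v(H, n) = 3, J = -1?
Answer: 1820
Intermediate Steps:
K = 4 (K = -1 + 5 = 4)
-10*5*(-37) - 10*v(K, J) = -10*5*(-37) - 10*3 = -50*(-37) - 30 = 1850 - 30 = 1820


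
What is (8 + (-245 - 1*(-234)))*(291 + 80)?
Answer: -1113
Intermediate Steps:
(8 + (-245 - 1*(-234)))*(291 + 80) = (8 + (-245 + 234))*371 = (8 - 11)*371 = -3*371 = -1113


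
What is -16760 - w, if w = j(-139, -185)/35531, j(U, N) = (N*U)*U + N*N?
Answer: -591959400/35531 ≈ -16660.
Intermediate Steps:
j(U, N) = N² + N*U² (j(U, N) = N*U² + N² = N² + N*U²)
w = -3540160/35531 (w = -185*(-185 + (-139)²)/35531 = -185*(-185 + 19321)*(1/35531) = -185*19136*(1/35531) = -3540160*1/35531 = -3540160/35531 ≈ -99.636)
-16760 - w = -16760 - 1*(-3540160/35531) = -16760 + 3540160/35531 = -591959400/35531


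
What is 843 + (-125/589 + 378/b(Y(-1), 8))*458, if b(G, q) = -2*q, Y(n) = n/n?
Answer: -23735401/2356 ≈ -10074.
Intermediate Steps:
Y(n) = 1
843 + (-125/589 + 378/b(Y(-1), 8))*458 = 843 + (-125/589 + 378/((-2*8)))*458 = 843 + (-125*1/589 + 378/(-16))*458 = 843 + (-125/589 + 378*(-1/16))*458 = 843 + (-125/589 - 189/8)*458 = 843 - 112321/4712*458 = 843 - 25721509/2356 = -23735401/2356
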